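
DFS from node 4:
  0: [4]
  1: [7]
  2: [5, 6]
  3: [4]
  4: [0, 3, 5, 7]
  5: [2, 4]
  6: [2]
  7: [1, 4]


Visit 4, push [7, 5, 3, 0]
Visit 0, push []
Visit 3, push []
Visit 5, push [2]
Visit 2, push [6]
Visit 6, push []
Visit 7, push [1]
Visit 1, push []

DFS order: [4, 0, 3, 5, 2, 6, 7, 1]


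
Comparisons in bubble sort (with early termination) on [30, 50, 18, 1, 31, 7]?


Algorithm: bubble sort (with early termination)
Input: [30, 50, 18, 1, 31, 7]
Sorted: [1, 7, 18, 30, 31, 50]

15


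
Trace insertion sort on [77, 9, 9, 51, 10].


Initial: [77, 9, 9, 51, 10]
Insert 9: [9, 77, 9, 51, 10]
Insert 9: [9, 9, 77, 51, 10]
Insert 51: [9, 9, 51, 77, 10]
Insert 10: [9, 9, 10, 51, 77]

Sorted: [9, 9, 10, 51, 77]


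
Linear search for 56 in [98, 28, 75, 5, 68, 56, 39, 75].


i=0: 98!=56
i=1: 28!=56
i=2: 75!=56
i=3: 5!=56
i=4: 68!=56
i=5: 56==56 found!

Found at 5, 6 comps


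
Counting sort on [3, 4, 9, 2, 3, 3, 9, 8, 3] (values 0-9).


Input: [3, 4, 9, 2, 3, 3, 9, 8, 3]
Counts: [0, 0, 1, 4, 1, 0, 0, 0, 1, 2]

Sorted: [2, 3, 3, 3, 3, 4, 8, 9, 9]


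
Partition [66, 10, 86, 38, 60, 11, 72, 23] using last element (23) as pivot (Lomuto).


Pivot: 23
  10 <= 23: swap -> [10, 66, 86, 38, 60, 11, 72, 23]
  11 <= 23: swap -> [10, 11, 86, 38, 60, 66, 72, 23]
Place pivot at 2: [10, 11, 23, 38, 60, 66, 72, 86]

Partitioned: [10, 11, 23, 38, 60, 66, 72, 86]


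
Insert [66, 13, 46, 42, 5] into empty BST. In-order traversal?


Insert 66: root
Insert 13: L from 66
Insert 46: L from 66 -> R from 13
Insert 42: L from 66 -> R from 13 -> L from 46
Insert 5: L from 66 -> L from 13

In-order: [5, 13, 42, 46, 66]


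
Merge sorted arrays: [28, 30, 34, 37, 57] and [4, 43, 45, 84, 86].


Take 4 from B
Take 28 from A
Take 30 from A
Take 34 from A
Take 37 from A
Take 43 from B
Take 45 from B
Take 57 from A

Merged: [4, 28, 30, 34, 37, 43, 45, 57, 84, 86]


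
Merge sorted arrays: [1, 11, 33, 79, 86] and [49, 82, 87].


Take 1 from A
Take 11 from A
Take 33 from A
Take 49 from B
Take 79 from A
Take 82 from B
Take 86 from A

Merged: [1, 11, 33, 49, 79, 82, 86, 87]


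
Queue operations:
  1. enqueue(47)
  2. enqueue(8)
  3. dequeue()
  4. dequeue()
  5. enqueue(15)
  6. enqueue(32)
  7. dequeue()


enqueue(47) -> [47]
enqueue(8) -> [47, 8]
dequeue()->47, [8]
dequeue()->8, []
enqueue(15) -> [15]
enqueue(32) -> [15, 32]
dequeue()->15, [32]

Final queue: [32]


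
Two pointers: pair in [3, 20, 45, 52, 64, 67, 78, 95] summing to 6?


lo=0(3)+hi=7(95)=98
lo=0(3)+hi=6(78)=81
lo=0(3)+hi=5(67)=70
lo=0(3)+hi=4(64)=67
lo=0(3)+hi=3(52)=55
lo=0(3)+hi=2(45)=48
lo=0(3)+hi=1(20)=23

No pair found


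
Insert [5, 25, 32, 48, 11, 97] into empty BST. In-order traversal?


Insert 5: root
Insert 25: R from 5
Insert 32: R from 5 -> R from 25
Insert 48: R from 5 -> R from 25 -> R from 32
Insert 11: R from 5 -> L from 25
Insert 97: R from 5 -> R from 25 -> R from 32 -> R from 48

In-order: [5, 11, 25, 32, 48, 97]


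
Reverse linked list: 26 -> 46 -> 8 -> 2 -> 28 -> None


Step 1: curr=26, set curr.next=prev(None) | reversed so far: 26
Step 2: curr=46, set curr.next=prev(26) | reversed so far: 46 -> 26
Step 3: curr=8, set curr.next=prev(46) | reversed so far: 8 -> 46 -> 26
Step 4: curr=2, set curr.next=prev(8) | reversed so far: 2 -> 8 -> 46 -> 26
Step 5: curr=28, set curr.next=prev(2) | reversed so far: 28 -> 2 -> 8 -> 46 -> 26

28 -> 2 -> 8 -> 46 -> 26 -> None


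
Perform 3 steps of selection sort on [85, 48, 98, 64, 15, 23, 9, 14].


Initial: [85, 48, 98, 64, 15, 23, 9, 14]
Step 1: min=9 at 6
  Swap: [9, 48, 98, 64, 15, 23, 85, 14]
Step 2: min=14 at 7
  Swap: [9, 14, 98, 64, 15, 23, 85, 48]
Step 3: min=15 at 4
  Swap: [9, 14, 15, 64, 98, 23, 85, 48]

After 3 steps: [9, 14, 15, 64, 98, 23, 85, 48]


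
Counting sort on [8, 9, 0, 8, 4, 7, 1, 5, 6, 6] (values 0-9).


Input: [8, 9, 0, 8, 4, 7, 1, 5, 6, 6]
Counts: [1, 1, 0, 0, 1, 1, 2, 1, 2, 1]

Sorted: [0, 1, 4, 5, 6, 6, 7, 8, 8, 9]


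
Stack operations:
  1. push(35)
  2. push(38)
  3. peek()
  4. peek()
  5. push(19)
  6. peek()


push(35) -> [35]
push(38) -> [35, 38]
peek()->38
peek()->38
push(19) -> [35, 38, 19]
peek()->19

Final stack: [35, 38, 19]


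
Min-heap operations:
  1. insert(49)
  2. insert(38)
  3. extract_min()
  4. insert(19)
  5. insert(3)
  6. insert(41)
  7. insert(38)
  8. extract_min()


insert(49) -> [49]
insert(38) -> [38, 49]
extract_min()->38, [49]
insert(19) -> [19, 49]
insert(3) -> [3, 49, 19]
insert(41) -> [3, 41, 19, 49]
insert(38) -> [3, 38, 19, 49, 41]
extract_min()->3, [19, 38, 41, 49]

Final heap: [19, 38, 41, 49]


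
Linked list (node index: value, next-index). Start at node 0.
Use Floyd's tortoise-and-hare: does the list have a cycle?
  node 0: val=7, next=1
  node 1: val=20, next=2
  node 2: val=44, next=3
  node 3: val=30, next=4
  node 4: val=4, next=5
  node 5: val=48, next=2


Floyd's tortoise (slow, +1) and hare (fast, +2):
  init: slow=0, fast=0
  step 1: slow=1, fast=2
  step 2: slow=2, fast=4
  step 3: slow=3, fast=2
  step 4: slow=4, fast=4
  slow == fast at node 4: cycle detected

Cycle: yes


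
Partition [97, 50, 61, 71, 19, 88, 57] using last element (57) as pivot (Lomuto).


Pivot: 57
  50 <= 57: swap -> [50, 97, 61, 71, 19, 88, 57]
  19 <= 57: swap -> [50, 19, 61, 71, 97, 88, 57]
Place pivot at 2: [50, 19, 57, 71, 97, 88, 61]

Partitioned: [50, 19, 57, 71, 97, 88, 61]


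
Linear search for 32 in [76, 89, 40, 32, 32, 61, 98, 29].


i=0: 76!=32
i=1: 89!=32
i=2: 40!=32
i=3: 32==32 found!

Found at 3, 4 comps


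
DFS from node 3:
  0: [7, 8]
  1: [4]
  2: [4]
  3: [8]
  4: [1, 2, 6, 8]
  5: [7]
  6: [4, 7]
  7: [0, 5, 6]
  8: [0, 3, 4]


Visit 3, push [8]
Visit 8, push [4, 0]
Visit 0, push [7]
Visit 7, push [6, 5]
Visit 5, push []
Visit 6, push [4]
Visit 4, push [2, 1]
Visit 1, push []
Visit 2, push []

DFS order: [3, 8, 0, 7, 5, 6, 4, 1, 2]


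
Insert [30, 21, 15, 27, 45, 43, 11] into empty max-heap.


Insert 30: [30]
Insert 21: [30, 21]
Insert 15: [30, 21, 15]
Insert 27: [30, 27, 15, 21]
Insert 45: [45, 30, 15, 21, 27]
Insert 43: [45, 30, 43, 21, 27, 15]
Insert 11: [45, 30, 43, 21, 27, 15, 11]

Final heap: [45, 30, 43, 21, 27, 15, 11]


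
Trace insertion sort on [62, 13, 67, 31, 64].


Initial: [62, 13, 67, 31, 64]
Insert 13: [13, 62, 67, 31, 64]
Insert 67: [13, 62, 67, 31, 64]
Insert 31: [13, 31, 62, 67, 64]
Insert 64: [13, 31, 62, 64, 67]

Sorted: [13, 31, 62, 64, 67]


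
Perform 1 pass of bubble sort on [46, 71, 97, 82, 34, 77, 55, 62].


Initial: [46, 71, 97, 82, 34, 77, 55, 62]
Pass 1: [46, 71, 82, 34, 77, 55, 62, 97] (5 swaps)

After 1 pass: [46, 71, 82, 34, 77, 55, 62, 97]


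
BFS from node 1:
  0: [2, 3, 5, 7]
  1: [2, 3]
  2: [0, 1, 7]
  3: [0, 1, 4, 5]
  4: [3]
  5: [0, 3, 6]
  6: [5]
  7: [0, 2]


Visit 1, enqueue [2, 3]
Visit 2, enqueue [0, 7]
Visit 3, enqueue [4, 5]
Visit 0, enqueue []
Visit 7, enqueue []
Visit 4, enqueue []
Visit 5, enqueue [6]
Visit 6, enqueue []

BFS order: [1, 2, 3, 0, 7, 4, 5, 6]


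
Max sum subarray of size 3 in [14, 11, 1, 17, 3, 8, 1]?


[0:3]: 26
[1:4]: 29
[2:5]: 21
[3:6]: 28
[4:7]: 12

Max: 29 at [1:4]


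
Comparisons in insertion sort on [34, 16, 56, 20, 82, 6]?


Algorithm: insertion sort
Input: [34, 16, 56, 20, 82, 6]
Sorted: [6, 16, 20, 34, 56, 82]

11


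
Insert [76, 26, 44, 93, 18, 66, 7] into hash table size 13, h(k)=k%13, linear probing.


Insert 76: h=11 -> slot 11
Insert 26: h=0 -> slot 0
Insert 44: h=5 -> slot 5
Insert 93: h=2 -> slot 2
Insert 18: h=5, 1 probes -> slot 6
Insert 66: h=1 -> slot 1
Insert 7: h=7 -> slot 7

Table: [26, 66, 93, None, None, 44, 18, 7, None, None, None, 76, None]


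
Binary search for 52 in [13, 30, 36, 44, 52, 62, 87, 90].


Step 1: lo=0, hi=7, mid=3, val=44
Step 2: lo=4, hi=7, mid=5, val=62
Step 3: lo=4, hi=4, mid=4, val=52

Found at index 4


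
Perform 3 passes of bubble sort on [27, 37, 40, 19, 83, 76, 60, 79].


Initial: [27, 37, 40, 19, 83, 76, 60, 79]
Pass 1: [27, 37, 19, 40, 76, 60, 79, 83] (4 swaps)
Pass 2: [27, 19, 37, 40, 60, 76, 79, 83] (2 swaps)
Pass 3: [19, 27, 37, 40, 60, 76, 79, 83] (1 swaps)

After 3 passes: [19, 27, 37, 40, 60, 76, 79, 83]


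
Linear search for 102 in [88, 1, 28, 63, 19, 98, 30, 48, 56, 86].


i=0: 88!=102
i=1: 1!=102
i=2: 28!=102
i=3: 63!=102
i=4: 19!=102
i=5: 98!=102
i=6: 30!=102
i=7: 48!=102
i=8: 56!=102
i=9: 86!=102

Not found, 10 comps


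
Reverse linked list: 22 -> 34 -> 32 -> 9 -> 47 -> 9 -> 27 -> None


Step 1: curr=22, set curr.next=prev(None) | reversed so far: 22
Step 2: curr=34, set curr.next=prev(22) | reversed so far: 34 -> 22
Step 3: curr=32, set curr.next=prev(34) | reversed so far: 32 -> 34 -> 22
Step 4: curr=9, set curr.next=prev(32) | reversed so far: 9 -> 32 -> 34 -> 22
Step 5: curr=47, set curr.next=prev(9) | reversed so far: 47 -> 9 -> 32 -> 34 -> 22
Step 6: curr=9, set curr.next=prev(47) | reversed so far: 9 -> 47 -> 9 -> 32 -> 34 -> 22
Step 7: curr=27, set curr.next=prev(9) | reversed so far: 27 -> 9 -> 47 -> 9 -> 32 -> 34 -> 22

27 -> 9 -> 47 -> 9 -> 32 -> 34 -> 22 -> None


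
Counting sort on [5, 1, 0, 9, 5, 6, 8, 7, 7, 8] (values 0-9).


Input: [5, 1, 0, 9, 5, 6, 8, 7, 7, 8]
Counts: [1, 1, 0, 0, 0, 2, 1, 2, 2, 1]

Sorted: [0, 1, 5, 5, 6, 7, 7, 8, 8, 9]


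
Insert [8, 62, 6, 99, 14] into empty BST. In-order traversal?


Insert 8: root
Insert 62: R from 8
Insert 6: L from 8
Insert 99: R from 8 -> R from 62
Insert 14: R from 8 -> L from 62

In-order: [6, 8, 14, 62, 99]


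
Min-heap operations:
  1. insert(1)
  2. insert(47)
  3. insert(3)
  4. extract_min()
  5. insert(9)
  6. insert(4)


insert(1) -> [1]
insert(47) -> [1, 47]
insert(3) -> [1, 47, 3]
extract_min()->1, [3, 47]
insert(9) -> [3, 47, 9]
insert(4) -> [3, 4, 9, 47]

Final heap: [3, 4, 9, 47]


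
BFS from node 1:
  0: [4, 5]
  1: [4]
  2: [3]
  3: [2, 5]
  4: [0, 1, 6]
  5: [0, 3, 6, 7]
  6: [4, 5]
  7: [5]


Visit 1, enqueue [4]
Visit 4, enqueue [0, 6]
Visit 0, enqueue [5]
Visit 6, enqueue []
Visit 5, enqueue [3, 7]
Visit 3, enqueue [2]
Visit 7, enqueue []
Visit 2, enqueue []

BFS order: [1, 4, 0, 6, 5, 3, 7, 2]


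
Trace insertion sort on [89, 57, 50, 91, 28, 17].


Initial: [89, 57, 50, 91, 28, 17]
Insert 57: [57, 89, 50, 91, 28, 17]
Insert 50: [50, 57, 89, 91, 28, 17]
Insert 91: [50, 57, 89, 91, 28, 17]
Insert 28: [28, 50, 57, 89, 91, 17]
Insert 17: [17, 28, 50, 57, 89, 91]

Sorted: [17, 28, 50, 57, 89, 91]


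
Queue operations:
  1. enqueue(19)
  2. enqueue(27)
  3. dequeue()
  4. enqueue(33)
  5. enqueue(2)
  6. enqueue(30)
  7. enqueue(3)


enqueue(19) -> [19]
enqueue(27) -> [19, 27]
dequeue()->19, [27]
enqueue(33) -> [27, 33]
enqueue(2) -> [27, 33, 2]
enqueue(30) -> [27, 33, 2, 30]
enqueue(3) -> [27, 33, 2, 30, 3]

Final queue: [27, 33, 2, 30, 3]


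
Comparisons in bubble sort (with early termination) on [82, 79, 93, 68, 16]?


Algorithm: bubble sort (with early termination)
Input: [82, 79, 93, 68, 16]
Sorted: [16, 68, 79, 82, 93]

10


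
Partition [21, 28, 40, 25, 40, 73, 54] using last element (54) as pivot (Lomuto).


Pivot: 54
  21 <= 54: advance i (no swap)
  28 <= 54: advance i (no swap)
  40 <= 54: advance i (no swap)
  25 <= 54: advance i (no swap)
  40 <= 54: advance i (no swap)
Place pivot at 5: [21, 28, 40, 25, 40, 54, 73]

Partitioned: [21, 28, 40, 25, 40, 54, 73]


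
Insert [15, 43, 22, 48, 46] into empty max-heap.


Insert 15: [15]
Insert 43: [43, 15]
Insert 22: [43, 15, 22]
Insert 48: [48, 43, 22, 15]
Insert 46: [48, 46, 22, 15, 43]

Final heap: [48, 46, 22, 15, 43]


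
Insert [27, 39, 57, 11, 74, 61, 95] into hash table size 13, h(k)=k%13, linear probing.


Insert 27: h=1 -> slot 1
Insert 39: h=0 -> slot 0
Insert 57: h=5 -> slot 5
Insert 11: h=11 -> slot 11
Insert 74: h=9 -> slot 9
Insert 61: h=9, 1 probes -> slot 10
Insert 95: h=4 -> slot 4

Table: [39, 27, None, None, 95, 57, None, None, None, 74, 61, 11, None]


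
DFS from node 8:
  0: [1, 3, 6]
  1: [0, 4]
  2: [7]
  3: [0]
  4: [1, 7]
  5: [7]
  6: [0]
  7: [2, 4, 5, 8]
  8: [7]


Visit 8, push [7]
Visit 7, push [5, 4, 2]
Visit 2, push []
Visit 4, push [1]
Visit 1, push [0]
Visit 0, push [6, 3]
Visit 3, push []
Visit 6, push []
Visit 5, push []

DFS order: [8, 7, 2, 4, 1, 0, 3, 6, 5]


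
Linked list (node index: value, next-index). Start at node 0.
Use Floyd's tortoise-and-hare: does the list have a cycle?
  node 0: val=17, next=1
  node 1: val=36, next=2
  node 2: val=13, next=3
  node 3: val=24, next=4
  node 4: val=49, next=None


Floyd's tortoise (slow, +1) and hare (fast, +2):
  init: slow=0, fast=0
  step 1: slow=1, fast=2
  step 2: slow=2, fast=4
  step 3: fast -> None, no cycle

Cycle: no


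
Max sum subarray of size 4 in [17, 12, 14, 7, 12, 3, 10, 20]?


[0:4]: 50
[1:5]: 45
[2:6]: 36
[3:7]: 32
[4:8]: 45

Max: 50 at [0:4]


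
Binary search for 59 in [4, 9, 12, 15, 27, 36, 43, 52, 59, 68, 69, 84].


Step 1: lo=0, hi=11, mid=5, val=36
Step 2: lo=6, hi=11, mid=8, val=59

Found at index 8


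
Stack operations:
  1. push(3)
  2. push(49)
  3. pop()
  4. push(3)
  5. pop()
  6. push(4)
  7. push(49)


push(3) -> [3]
push(49) -> [3, 49]
pop()->49, [3]
push(3) -> [3, 3]
pop()->3, [3]
push(4) -> [3, 4]
push(49) -> [3, 4, 49]

Final stack: [3, 4, 49]


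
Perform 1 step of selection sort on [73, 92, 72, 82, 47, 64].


Initial: [73, 92, 72, 82, 47, 64]
Step 1: min=47 at 4
  Swap: [47, 92, 72, 82, 73, 64]

After 1 step: [47, 92, 72, 82, 73, 64]


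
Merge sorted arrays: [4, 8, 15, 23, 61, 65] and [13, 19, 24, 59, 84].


Take 4 from A
Take 8 from A
Take 13 from B
Take 15 from A
Take 19 from B
Take 23 from A
Take 24 from B
Take 59 from B
Take 61 from A
Take 65 from A

Merged: [4, 8, 13, 15, 19, 23, 24, 59, 61, 65, 84]


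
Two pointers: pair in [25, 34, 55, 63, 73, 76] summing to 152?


lo=0(25)+hi=5(76)=101
lo=1(34)+hi=5(76)=110
lo=2(55)+hi=5(76)=131
lo=3(63)+hi=5(76)=139
lo=4(73)+hi=5(76)=149

No pair found


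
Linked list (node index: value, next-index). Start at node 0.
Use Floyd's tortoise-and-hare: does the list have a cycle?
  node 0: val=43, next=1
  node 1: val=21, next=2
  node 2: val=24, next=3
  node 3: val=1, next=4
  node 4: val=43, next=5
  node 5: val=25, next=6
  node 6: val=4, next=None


Floyd's tortoise (slow, +1) and hare (fast, +2):
  init: slow=0, fast=0
  step 1: slow=1, fast=2
  step 2: slow=2, fast=4
  step 3: slow=3, fast=6
  step 4: fast -> None, no cycle

Cycle: no


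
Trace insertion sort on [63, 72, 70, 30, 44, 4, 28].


Initial: [63, 72, 70, 30, 44, 4, 28]
Insert 72: [63, 72, 70, 30, 44, 4, 28]
Insert 70: [63, 70, 72, 30, 44, 4, 28]
Insert 30: [30, 63, 70, 72, 44, 4, 28]
Insert 44: [30, 44, 63, 70, 72, 4, 28]
Insert 4: [4, 30, 44, 63, 70, 72, 28]
Insert 28: [4, 28, 30, 44, 63, 70, 72]

Sorted: [4, 28, 30, 44, 63, 70, 72]


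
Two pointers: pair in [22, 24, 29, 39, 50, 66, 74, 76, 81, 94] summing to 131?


lo=0(22)+hi=9(94)=116
lo=1(24)+hi=9(94)=118
lo=2(29)+hi=9(94)=123
lo=3(39)+hi=9(94)=133
lo=3(39)+hi=8(81)=120
lo=4(50)+hi=8(81)=131

Yes: 50+81=131


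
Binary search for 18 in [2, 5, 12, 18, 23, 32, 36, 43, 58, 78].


Step 1: lo=0, hi=9, mid=4, val=23
Step 2: lo=0, hi=3, mid=1, val=5
Step 3: lo=2, hi=3, mid=2, val=12
Step 4: lo=3, hi=3, mid=3, val=18

Found at index 3


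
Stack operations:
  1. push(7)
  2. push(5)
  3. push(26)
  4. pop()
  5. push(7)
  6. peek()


push(7) -> [7]
push(5) -> [7, 5]
push(26) -> [7, 5, 26]
pop()->26, [7, 5]
push(7) -> [7, 5, 7]
peek()->7

Final stack: [7, 5, 7]


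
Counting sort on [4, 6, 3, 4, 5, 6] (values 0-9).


Input: [4, 6, 3, 4, 5, 6]
Counts: [0, 0, 0, 1, 2, 1, 2, 0, 0, 0]

Sorted: [3, 4, 4, 5, 6, 6]


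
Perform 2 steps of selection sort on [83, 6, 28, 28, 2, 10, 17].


Initial: [83, 6, 28, 28, 2, 10, 17]
Step 1: min=2 at 4
  Swap: [2, 6, 28, 28, 83, 10, 17]
Step 2: min=6 at 1
  Swap: [2, 6, 28, 28, 83, 10, 17]

After 2 steps: [2, 6, 28, 28, 83, 10, 17]


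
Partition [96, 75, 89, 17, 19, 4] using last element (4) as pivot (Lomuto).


Pivot: 4
Place pivot at 0: [4, 75, 89, 17, 19, 96]

Partitioned: [4, 75, 89, 17, 19, 96]


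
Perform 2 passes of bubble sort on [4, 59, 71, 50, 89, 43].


Initial: [4, 59, 71, 50, 89, 43]
Pass 1: [4, 59, 50, 71, 43, 89] (2 swaps)
Pass 2: [4, 50, 59, 43, 71, 89] (2 swaps)

After 2 passes: [4, 50, 59, 43, 71, 89]


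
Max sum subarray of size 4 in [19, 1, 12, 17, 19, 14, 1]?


[0:4]: 49
[1:5]: 49
[2:6]: 62
[3:7]: 51

Max: 62 at [2:6]


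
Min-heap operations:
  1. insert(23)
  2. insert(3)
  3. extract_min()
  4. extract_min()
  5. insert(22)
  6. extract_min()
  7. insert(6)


insert(23) -> [23]
insert(3) -> [3, 23]
extract_min()->3, [23]
extract_min()->23, []
insert(22) -> [22]
extract_min()->22, []
insert(6) -> [6]

Final heap: [6]


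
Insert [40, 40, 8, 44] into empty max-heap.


Insert 40: [40]
Insert 40: [40, 40]
Insert 8: [40, 40, 8]
Insert 44: [44, 40, 8, 40]

Final heap: [44, 40, 8, 40]


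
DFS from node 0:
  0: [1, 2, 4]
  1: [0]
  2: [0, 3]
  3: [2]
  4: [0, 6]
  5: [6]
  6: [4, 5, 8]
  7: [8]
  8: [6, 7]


Visit 0, push [4, 2, 1]
Visit 1, push []
Visit 2, push [3]
Visit 3, push []
Visit 4, push [6]
Visit 6, push [8, 5]
Visit 5, push []
Visit 8, push [7]
Visit 7, push []

DFS order: [0, 1, 2, 3, 4, 6, 5, 8, 7]


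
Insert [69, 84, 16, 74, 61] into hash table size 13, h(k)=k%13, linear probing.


Insert 69: h=4 -> slot 4
Insert 84: h=6 -> slot 6
Insert 16: h=3 -> slot 3
Insert 74: h=9 -> slot 9
Insert 61: h=9, 1 probes -> slot 10

Table: [None, None, None, 16, 69, None, 84, None, None, 74, 61, None, None]


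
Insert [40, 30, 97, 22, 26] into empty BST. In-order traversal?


Insert 40: root
Insert 30: L from 40
Insert 97: R from 40
Insert 22: L from 40 -> L from 30
Insert 26: L from 40 -> L from 30 -> R from 22

In-order: [22, 26, 30, 40, 97]


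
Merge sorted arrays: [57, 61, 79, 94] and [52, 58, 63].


Take 52 from B
Take 57 from A
Take 58 from B
Take 61 from A
Take 63 from B

Merged: [52, 57, 58, 61, 63, 79, 94]


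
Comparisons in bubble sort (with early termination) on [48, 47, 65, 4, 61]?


Algorithm: bubble sort (with early termination)
Input: [48, 47, 65, 4, 61]
Sorted: [4, 47, 48, 61, 65]

10


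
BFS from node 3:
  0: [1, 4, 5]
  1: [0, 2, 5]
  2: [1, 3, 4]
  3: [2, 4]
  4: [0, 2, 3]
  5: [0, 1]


Visit 3, enqueue [2, 4]
Visit 2, enqueue [1]
Visit 4, enqueue [0]
Visit 1, enqueue [5]
Visit 0, enqueue []
Visit 5, enqueue []

BFS order: [3, 2, 4, 1, 0, 5]


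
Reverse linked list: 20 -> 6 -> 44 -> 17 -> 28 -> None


Step 1: curr=20, set curr.next=prev(None) | reversed so far: 20
Step 2: curr=6, set curr.next=prev(20) | reversed so far: 6 -> 20
Step 3: curr=44, set curr.next=prev(6) | reversed so far: 44 -> 6 -> 20
Step 4: curr=17, set curr.next=prev(44) | reversed so far: 17 -> 44 -> 6 -> 20
Step 5: curr=28, set curr.next=prev(17) | reversed so far: 28 -> 17 -> 44 -> 6 -> 20

28 -> 17 -> 44 -> 6 -> 20 -> None


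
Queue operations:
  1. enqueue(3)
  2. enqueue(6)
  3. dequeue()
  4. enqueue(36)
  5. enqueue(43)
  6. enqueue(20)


enqueue(3) -> [3]
enqueue(6) -> [3, 6]
dequeue()->3, [6]
enqueue(36) -> [6, 36]
enqueue(43) -> [6, 36, 43]
enqueue(20) -> [6, 36, 43, 20]

Final queue: [6, 36, 43, 20]


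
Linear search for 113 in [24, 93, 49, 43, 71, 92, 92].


i=0: 24!=113
i=1: 93!=113
i=2: 49!=113
i=3: 43!=113
i=4: 71!=113
i=5: 92!=113
i=6: 92!=113

Not found, 7 comps


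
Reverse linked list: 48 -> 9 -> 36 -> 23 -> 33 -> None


Step 1: curr=48, set curr.next=prev(None) | reversed so far: 48
Step 2: curr=9, set curr.next=prev(48) | reversed so far: 9 -> 48
Step 3: curr=36, set curr.next=prev(9) | reversed so far: 36 -> 9 -> 48
Step 4: curr=23, set curr.next=prev(36) | reversed so far: 23 -> 36 -> 9 -> 48
Step 5: curr=33, set curr.next=prev(23) | reversed so far: 33 -> 23 -> 36 -> 9 -> 48

33 -> 23 -> 36 -> 9 -> 48 -> None


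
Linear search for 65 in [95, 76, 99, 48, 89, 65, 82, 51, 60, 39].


i=0: 95!=65
i=1: 76!=65
i=2: 99!=65
i=3: 48!=65
i=4: 89!=65
i=5: 65==65 found!

Found at 5, 6 comps


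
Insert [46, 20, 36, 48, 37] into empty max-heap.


Insert 46: [46]
Insert 20: [46, 20]
Insert 36: [46, 20, 36]
Insert 48: [48, 46, 36, 20]
Insert 37: [48, 46, 36, 20, 37]

Final heap: [48, 46, 36, 20, 37]


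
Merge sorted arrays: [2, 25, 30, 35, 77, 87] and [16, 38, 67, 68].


Take 2 from A
Take 16 from B
Take 25 from A
Take 30 from A
Take 35 from A
Take 38 from B
Take 67 from B
Take 68 from B

Merged: [2, 16, 25, 30, 35, 38, 67, 68, 77, 87]


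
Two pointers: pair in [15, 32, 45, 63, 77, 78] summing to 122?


lo=0(15)+hi=5(78)=93
lo=1(32)+hi=5(78)=110
lo=2(45)+hi=5(78)=123
lo=2(45)+hi=4(77)=122

Yes: 45+77=122


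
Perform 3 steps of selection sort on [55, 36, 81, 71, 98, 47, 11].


Initial: [55, 36, 81, 71, 98, 47, 11]
Step 1: min=11 at 6
  Swap: [11, 36, 81, 71, 98, 47, 55]
Step 2: min=36 at 1
  Swap: [11, 36, 81, 71, 98, 47, 55]
Step 3: min=47 at 5
  Swap: [11, 36, 47, 71, 98, 81, 55]

After 3 steps: [11, 36, 47, 71, 98, 81, 55]


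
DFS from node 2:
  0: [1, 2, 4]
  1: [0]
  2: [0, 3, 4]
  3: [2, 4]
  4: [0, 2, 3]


Visit 2, push [4, 3, 0]
Visit 0, push [4, 1]
Visit 1, push []
Visit 4, push [3]
Visit 3, push []

DFS order: [2, 0, 1, 4, 3]


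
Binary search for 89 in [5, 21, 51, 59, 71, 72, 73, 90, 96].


Step 1: lo=0, hi=8, mid=4, val=71
Step 2: lo=5, hi=8, mid=6, val=73
Step 3: lo=7, hi=8, mid=7, val=90

Not found


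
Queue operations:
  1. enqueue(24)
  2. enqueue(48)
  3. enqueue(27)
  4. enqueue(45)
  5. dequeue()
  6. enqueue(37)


enqueue(24) -> [24]
enqueue(48) -> [24, 48]
enqueue(27) -> [24, 48, 27]
enqueue(45) -> [24, 48, 27, 45]
dequeue()->24, [48, 27, 45]
enqueue(37) -> [48, 27, 45, 37]

Final queue: [48, 27, 45, 37]


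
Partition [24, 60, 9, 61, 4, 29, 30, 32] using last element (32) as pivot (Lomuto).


Pivot: 32
  24 <= 32: advance i (no swap)
  9 <= 32: swap -> [24, 9, 60, 61, 4, 29, 30, 32]
  4 <= 32: swap -> [24, 9, 4, 61, 60, 29, 30, 32]
  29 <= 32: swap -> [24, 9, 4, 29, 60, 61, 30, 32]
  30 <= 32: swap -> [24, 9, 4, 29, 30, 61, 60, 32]
Place pivot at 5: [24, 9, 4, 29, 30, 32, 60, 61]

Partitioned: [24, 9, 4, 29, 30, 32, 60, 61]


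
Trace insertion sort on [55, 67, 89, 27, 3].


Initial: [55, 67, 89, 27, 3]
Insert 67: [55, 67, 89, 27, 3]
Insert 89: [55, 67, 89, 27, 3]
Insert 27: [27, 55, 67, 89, 3]
Insert 3: [3, 27, 55, 67, 89]

Sorted: [3, 27, 55, 67, 89]


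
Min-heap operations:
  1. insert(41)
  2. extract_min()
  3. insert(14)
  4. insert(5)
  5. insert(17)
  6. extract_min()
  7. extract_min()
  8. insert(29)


insert(41) -> [41]
extract_min()->41, []
insert(14) -> [14]
insert(5) -> [5, 14]
insert(17) -> [5, 14, 17]
extract_min()->5, [14, 17]
extract_min()->14, [17]
insert(29) -> [17, 29]

Final heap: [17, 29]


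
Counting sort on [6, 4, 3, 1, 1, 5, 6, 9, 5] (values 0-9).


Input: [6, 4, 3, 1, 1, 5, 6, 9, 5]
Counts: [0, 2, 0, 1, 1, 2, 2, 0, 0, 1]

Sorted: [1, 1, 3, 4, 5, 5, 6, 6, 9]


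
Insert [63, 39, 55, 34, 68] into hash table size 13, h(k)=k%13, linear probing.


Insert 63: h=11 -> slot 11
Insert 39: h=0 -> slot 0
Insert 55: h=3 -> slot 3
Insert 34: h=8 -> slot 8
Insert 68: h=3, 1 probes -> slot 4

Table: [39, None, None, 55, 68, None, None, None, 34, None, None, 63, None]


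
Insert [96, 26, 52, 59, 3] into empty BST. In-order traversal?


Insert 96: root
Insert 26: L from 96
Insert 52: L from 96 -> R from 26
Insert 59: L from 96 -> R from 26 -> R from 52
Insert 3: L from 96 -> L from 26

In-order: [3, 26, 52, 59, 96]


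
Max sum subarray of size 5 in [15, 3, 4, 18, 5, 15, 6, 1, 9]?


[0:5]: 45
[1:6]: 45
[2:7]: 48
[3:8]: 45
[4:9]: 36

Max: 48 at [2:7]


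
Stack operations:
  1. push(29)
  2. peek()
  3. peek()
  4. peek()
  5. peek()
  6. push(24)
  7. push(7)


push(29) -> [29]
peek()->29
peek()->29
peek()->29
peek()->29
push(24) -> [29, 24]
push(7) -> [29, 24, 7]

Final stack: [29, 24, 7]


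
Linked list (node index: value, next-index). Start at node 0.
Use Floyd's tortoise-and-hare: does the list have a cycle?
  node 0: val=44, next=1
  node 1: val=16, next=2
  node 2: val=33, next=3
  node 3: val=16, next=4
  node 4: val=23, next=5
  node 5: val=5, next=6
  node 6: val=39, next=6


Floyd's tortoise (slow, +1) and hare (fast, +2):
  init: slow=0, fast=0
  step 1: slow=1, fast=2
  step 2: slow=2, fast=4
  step 3: slow=3, fast=6
  step 4: slow=4, fast=6
  step 5: slow=5, fast=6
  step 6: slow=6, fast=6
  slow == fast at node 6: cycle detected

Cycle: yes


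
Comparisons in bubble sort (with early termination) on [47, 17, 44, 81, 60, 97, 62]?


Algorithm: bubble sort (with early termination)
Input: [47, 17, 44, 81, 60, 97, 62]
Sorted: [17, 44, 47, 60, 62, 81, 97]

15


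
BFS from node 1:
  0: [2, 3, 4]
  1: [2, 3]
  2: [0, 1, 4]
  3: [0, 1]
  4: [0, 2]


Visit 1, enqueue [2, 3]
Visit 2, enqueue [0, 4]
Visit 3, enqueue []
Visit 0, enqueue []
Visit 4, enqueue []

BFS order: [1, 2, 3, 0, 4]


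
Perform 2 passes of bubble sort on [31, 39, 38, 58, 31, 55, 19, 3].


Initial: [31, 39, 38, 58, 31, 55, 19, 3]
Pass 1: [31, 38, 39, 31, 55, 19, 3, 58] (5 swaps)
Pass 2: [31, 38, 31, 39, 19, 3, 55, 58] (3 swaps)

After 2 passes: [31, 38, 31, 39, 19, 3, 55, 58]


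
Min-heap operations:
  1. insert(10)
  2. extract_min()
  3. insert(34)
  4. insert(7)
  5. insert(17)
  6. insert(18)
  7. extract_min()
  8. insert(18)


insert(10) -> [10]
extract_min()->10, []
insert(34) -> [34]
insert(7) -> [7, 34]
insert(17) -> [7, 34, 17]
insert(18) -> [7, 18, 17, 34]
extract_min()->7, [17, 18, 34]
insert(18) -> [17, 18, 34, 18]

Final heap: [17, 18, 34, 18]


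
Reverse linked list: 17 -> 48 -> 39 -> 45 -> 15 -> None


Step 1: curr=17, set curr.next=prev(None) | reversed so far: 17
Step 2: curr=48, set curr.next=prev(17) | reversed so far: 48 -> 17
Step 3: curr=39, set curr.next=prev(48) | reversed so far: 39 -> 48 -> 17
Step 4: curr=45, set curr.next=prev(39) | reversed so far: 45 -> 39 -> 48 -> 17
Step 5: curr=15, set curr.next=prev(45) | reversed so far: 15 -> 45 -> 39 -> 48 -> 17

15 -> 45 -> 39 -> 48 -> 17 -> None


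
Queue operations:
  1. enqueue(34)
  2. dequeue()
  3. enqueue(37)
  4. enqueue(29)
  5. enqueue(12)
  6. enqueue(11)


enqueue(34) -> [34]
dequeue()->34, []
enqueue(37) -> [37]
enqueue(29) -> [37, 29]
enqueue(12) -> [37, 29, 12]
enqueue(11) -> [37, 29, 12, 11]

Final queue: [37, 29, 12, 11]


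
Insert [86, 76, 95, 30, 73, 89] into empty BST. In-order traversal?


Insert 86: root
Insert 76: L from 86
Insert 95: R from 86
Insert 30: L from 86 -> L from 76
Insert 73: L from 86 -> L from 76 -> R from 30
Insert 89: R from 86 -> L from 95

In-order: [30, 73, 76, 86, 89, 95]


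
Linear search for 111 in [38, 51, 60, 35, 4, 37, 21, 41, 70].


i=0: 38!=111
i=1: 51!=111
i=2: 60!=111
i=3: 35!=111
i=4: 4!=111
i=5: 37!=111
i=6: 21!=111
i=7: 41!=111
i=8: 70!=111

Not found, 9 comps


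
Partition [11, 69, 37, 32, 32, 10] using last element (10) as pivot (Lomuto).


Pivot: 10
Place pivot at 0: [10, 69, 37, 32, 32, 11]

Partitioned: [10, 69, 37, 32, 32, 11]


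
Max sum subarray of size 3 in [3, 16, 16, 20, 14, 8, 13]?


[0:3]: 35
[1:4]: 52
[2:5]: 50
[3:6]: 42
[4:7]: 35

Max: 52 at [1:4]


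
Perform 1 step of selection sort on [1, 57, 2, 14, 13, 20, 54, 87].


Initial: [1, 57, 2, 14, 13, 20, 54, 87]
Step 1: min=1 at 0
  Swap: [1, 57, 2, 14, 13, 20, 54, 87]

After 1 step: [1, 57, 2, 14, 13, 20, 54, 87]


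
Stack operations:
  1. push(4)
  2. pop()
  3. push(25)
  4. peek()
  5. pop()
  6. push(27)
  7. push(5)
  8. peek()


push(4) -> [4]
pop()->4, []
push(25) -> [25]
peek()->25
pop()->25, []
push(27) -> [27]
push(5) -> [27, 5]
peek()->5

Final stack: [27, 5]


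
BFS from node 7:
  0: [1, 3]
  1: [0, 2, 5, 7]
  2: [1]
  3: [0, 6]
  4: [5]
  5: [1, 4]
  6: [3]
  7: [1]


Visit 7, enqueue [1]
Visit 1, enqueue [0, 2, 5]
Visit 0, enqueue [3]
Visit 2, enqueue []
Visit 5, enqueue [4]
Visit 3, enqueue [6]
Visit 4, enqueue []
Visit 6, enqueue []

BFS order: [7, 1, 0, 2, 5, 3, 4, 6]


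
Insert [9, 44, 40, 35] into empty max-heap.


Insert 9: [9]
Insert 44: [44, 9]
Insert 40: [44, 9, 40]
Insert 35: [44, 35, 40, 9]

Final heap: [44, 35, 40, 9]


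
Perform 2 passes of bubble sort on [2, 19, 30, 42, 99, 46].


Initial: [2, 19, 30, 42, 99, 46]
Pass 1: [2, 19, 30, 42, 46, 99] (1 swaps)
Pass 2: [2, 19, 30, 42, 46, 99] (0 swaps)

After 2 passes: [2, 19, 30, 42, 46, 99]


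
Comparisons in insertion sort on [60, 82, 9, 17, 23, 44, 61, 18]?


Algorithm: insertion sort
Input: [60, 82, 9, 17, 23, 44, 61, 18]
Sorted: [9, 17, 18, 23, 44, 60, 61, 82]

20


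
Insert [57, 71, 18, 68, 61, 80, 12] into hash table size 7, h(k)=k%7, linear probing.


Insert 57: h=1 -> slot 1
Insert 71: h=1, 1 probes -> slot 2
Insert 18: h=4 -> slot 4
Insert 68: h=5 -> slot 5
Insert 61: h=5, 1 probes -> slot 6
Insert 80: h=3 -> slot 3
Insert 12: h=5, 2 probes -> slot 0

Table: [12, 57, 71, 80, 18, 68, 61]


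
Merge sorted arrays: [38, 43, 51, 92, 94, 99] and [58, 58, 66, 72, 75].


Take 38 from A
Take 43 from A
Take 51 from A
Take 58 from B
Take 58 from B
Take 66 from B
Take 72 from B
Take 75 from B

Merged: [38, 43, 51, 58, 58, 66, 72, 75, 92, 94, 99]


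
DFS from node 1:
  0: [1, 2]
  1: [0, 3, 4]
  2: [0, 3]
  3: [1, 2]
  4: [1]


Visit 1, push [4, 3, 0]
Visit 0, push [2]
Visit 2, push [3]
Visit 3, push []
Visit 4, push []

DFS order: [1, 0, 2, 3, 4]


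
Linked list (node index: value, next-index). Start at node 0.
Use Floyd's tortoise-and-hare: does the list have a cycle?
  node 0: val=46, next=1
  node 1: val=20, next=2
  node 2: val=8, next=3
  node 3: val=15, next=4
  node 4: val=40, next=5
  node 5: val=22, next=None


Floyd's tortoise (slow, +1) and hare (fast, +2):
  init: slow=0, fast=0
  step 1: slow=1, fast=2
  step 2: slow=2, fast=4
  step 3: fast 4->5->None, no cycle

Cycle: no


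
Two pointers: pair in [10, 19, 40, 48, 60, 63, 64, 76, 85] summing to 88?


lo=0(10)+hi=8(85)=95
lo=0(10)+hi=7(76)=86
lo=1(19)+hi=7(76)=95
lo=1(19)+hi=6(64)=83
lo=2(40)+hi=6(64)=104
lo=2(40)+hi=5(63)=103
lo=2(40)+hi=4(60)=100
lo=2(40)+hi=3(48)=88

Yes: 40+48=88


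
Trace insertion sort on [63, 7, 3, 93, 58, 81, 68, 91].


Initial: [63, 7, 3, 93, 58, 81, 68, 91]
Insert 7: [7, 63, 3, 93, 58, 81, 68, 91]
Insert 3: [3, 7, 63, 93, 58, 81, 68, 91]
Insert 93: [3, 7, 63, 93, 58, 81, 68, 91]
Insert 58: [3, 7, 58, 63, 93, 81, 68, 91]
Insert 81: [3, 7, 58, 63, 81, 93, 68, 91]
Insert 68: [3, 7, 58, 63, 68, 81, 93, 91]
Insert 91: [3, 7, 58, 63, 68, 81, 91, 93]

Sorted: [3, 7, 58, 63, 68, 81, 91, 93]


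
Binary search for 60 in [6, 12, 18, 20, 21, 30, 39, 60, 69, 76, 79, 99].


Step 1: lo=0, hi=11, mid=5, val=30
Step 2: lo=6, hi=11, mid=8, val=69
Step 3: lo=6, hi=7, mid=6, val=39
Step 4: lo=7, hi=7, mid=7, val=60

Found at index 7


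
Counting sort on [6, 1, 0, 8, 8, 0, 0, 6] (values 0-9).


Input: [6, 1, 0, 8, 8, 0, 0, 6]
Counts: [3, 1, 0, 0, 0, 0, 2, 0, 2, 0]

Sorted: [0, 0, 0, 1, 6, 6, 8, 8]


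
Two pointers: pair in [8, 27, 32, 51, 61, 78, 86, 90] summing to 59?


lo=0(8)+hi=7(90)=98
lo=0(8)+hi=6(86)=94
lo=0(8)+hi=5(78)=86
lo=0(8)+hi=4(61)=69
lo=0(8)+hi=3(51)=59

Yes: 8+51=59


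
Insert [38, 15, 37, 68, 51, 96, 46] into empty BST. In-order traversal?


Insert 38: root
Insert 15: L from 38
Insert 37: L from 38 -> R from 15
Insert 68: R from 38
Insert 51: R from 38 -> L from 68
Insert 96: R from 38 -> R from 68
Insert 46: R from 38 -> L from 68 -> L from 51

In-order: [15, 37, 38, 46, 51, 68, 96]


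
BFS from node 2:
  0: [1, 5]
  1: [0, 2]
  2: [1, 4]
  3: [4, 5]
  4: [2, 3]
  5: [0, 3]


Visit 2, enqueue [1, 4]
Visit 1, enqueue [0]
Visit 4, enqueue [3]
Visit 0, enqueue [5]
Visit 3, enqueue []
Visit 5, enqueue []

BFS order: [2, 1, 4, 0, 3, 5]


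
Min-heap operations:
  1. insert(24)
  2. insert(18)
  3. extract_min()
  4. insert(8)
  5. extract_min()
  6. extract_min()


insert(24) -> [24]
insert(18) -> [18, 24]
extract_min()->18, [24]
insert(8) -> [8, 24]
extract_min()->8, [24]
extract_min()->24, []

Final heap: []


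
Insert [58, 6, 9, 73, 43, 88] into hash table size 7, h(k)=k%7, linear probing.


Insert 58: h=2 -> slot 2
Insert 6: h=6 -> slot 6
Insert 9: h=2, 1 probes -> slot 3
Insert 73: h=3, 1 probes -> slot 4
Insert 43: h=1 -> slot 1
Insert 88: h=4, 1 probes -> slot 5

Table: [None, 43, 58, 9, 73, 88, 6]


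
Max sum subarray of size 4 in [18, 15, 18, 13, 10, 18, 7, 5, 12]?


[0:4]: 64
[1:5]: 56
[2:6]: 59
[3:7]: 48
[4:8]: 40
[5:9]: 42

Max: 64 at [0:4]


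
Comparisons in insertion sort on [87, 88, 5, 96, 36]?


Algorithm: insertion sort
Input: [87, 88, 5, 96, 36]
Sorted: [5, 36, 87, 88, 96]

8


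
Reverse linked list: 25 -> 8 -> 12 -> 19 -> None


Step 1: curr=25, set curr.next=prev(None) | reversed so far: 25
Step 2: curr=8, set curr.next=prev(25) | reversed so far: 8 -> 25
Step 3: curr=12, set curr.next=prev(8) | reversed so far: 12 -> 8 -> 25
Step 4: curr=19, set curr.next=prev(12) | reversed so far: 19 -> 12 -> 8 -> 25

19 -> 12 -> 8 -> 25 -> None


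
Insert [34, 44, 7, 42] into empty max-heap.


Insert 34: [34]
Insert 44: [44, 34]
Insert 7: [44, 34, 7]
Insert 42: [44, 42, 7, 34]

Final heap: [44, 42, 7, 34]


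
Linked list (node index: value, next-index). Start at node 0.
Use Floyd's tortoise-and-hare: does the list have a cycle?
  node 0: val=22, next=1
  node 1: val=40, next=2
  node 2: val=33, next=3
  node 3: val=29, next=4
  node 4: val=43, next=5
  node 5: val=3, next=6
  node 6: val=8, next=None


Floyd's tortoise (slow, +1) and hare (fast, +2):
  init: slow=0, fast=0
  step 1: slow=1, fast=2
  step 2: slow=2, fast=4
  step 3: slow=3, fast=6
  step 4: fast -> None, no cycle

Cycle: no


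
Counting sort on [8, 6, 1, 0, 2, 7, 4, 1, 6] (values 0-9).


Input: [8, 6, 1, 0, 2, 7, 4, 1, 6]
Counts: [1, 2, 1, 0, 1, 0, 2, 1, 1, 0]

Sorted: [0, 1, 1, 2, 4, 6, 6, 7, 8]


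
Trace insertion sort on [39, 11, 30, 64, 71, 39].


Initial: [39, 11, 30, 64, 71, 39]
Insert 11: [11, 39, 30, 64, 71, 39]
Insert 30: [11, 30, 39, 64, 71, 39]
Insert 64: [11, 30, 39, 64, 71, 39]
Insert 71: [11, 30, 39, 64, 71, 39]
Insert 39: [11, 30, 39, 39, 64, 71]

Sorted: [11, 30, 39, 39, 64, 71]


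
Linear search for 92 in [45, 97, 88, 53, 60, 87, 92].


i=0: 45!=92
i=1: 97!=92
i=2: 88!=92
i=3: 53!=92
i=4: 60!=92
i=5: 87!=92
i=6: 92==92 found!

Found at 6, 7 comps


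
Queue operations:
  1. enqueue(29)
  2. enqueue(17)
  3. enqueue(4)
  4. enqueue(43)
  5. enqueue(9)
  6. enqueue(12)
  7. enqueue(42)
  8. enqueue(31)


enqueue(29) -> [29]
enqueue(17) -> [29, 17]
enqueue(4) -> [29, 17, 4]
enqueue(43) -> [29, 17, 4, 43]
enqueue(9) -> [29, 17, 4, 43, 9]
enqueue(12) -> [29, 17, 4, 43, 9, 12]
enqueue(42) -> [29, 17, 4, 43, 9, 12, 42]
enqueue(31) -> [29, 17, 4, 43, 9, 12, 42, 31]

Final queue: [29, 17, 4, 43, 9, 12, 42, 31]


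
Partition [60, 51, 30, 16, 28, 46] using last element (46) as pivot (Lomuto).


Pivot: 46
  30 <= 46: swap -> [30, 51, 60, 16, 28, 46]
  16 <= 46: swap -> [30, 16, 60, 51, 28, 46]
  28 <= 46: swap -> [30, 16, 28, 51, 60, 46]
Place pivot at 3: [30, 16, 28, 46, 60, 51]

Partitioned: [30, 16, 28, 46, 60, 51]


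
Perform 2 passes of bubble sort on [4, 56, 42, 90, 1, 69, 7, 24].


Initial: [4, 56, 42, 90, 1, 69, 7, 24]
Pass 1: [4, 42, 56, 1, 69, 7, 24, 90] (5 swaps)
Pass 2: [4, 42, 1, 56, 7, 24, 69, 90] (3 swaps)

After 2 passes: [4, 42, 1, 56, 7, 24, 69, 90]


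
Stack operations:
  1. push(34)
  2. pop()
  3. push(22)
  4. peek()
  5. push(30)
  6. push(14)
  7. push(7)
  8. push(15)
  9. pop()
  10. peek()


push(34) -> [34]
pop()->34, []
push(22) -> [22]
peek()->22
push(30) -> [22, 30]
push(14) -> [22, 30, 14]
push(7) -> [22, 30, 14, 7]
push(15) -> [22, 30, 14, 7, 15]
pop()->15, [22, 30, 14, 7]
peek()->7

Final stack: [22, 30, 14, 7]


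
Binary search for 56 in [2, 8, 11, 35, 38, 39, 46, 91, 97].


Step 1: lo=0, hi=8, mid=4, val=38
Step 2: lo=5, hi=8, mid=6, val=46
Step 3: lo=7, hi=8, mid=7, val=91

Not found


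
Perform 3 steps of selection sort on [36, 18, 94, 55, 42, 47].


Initial: [36, 18, 94, 55, 42, 47]
Step 1: min=18 at 1
  Swap: [18, 36, 94, 55, 42, 47]
Step 2: min=36 at 1
  Swap: [18, 36, 94, 55, 42, 47]
Step 3: min=42 at 4
  Swap: [18, 36, 42, 55, 94, 47]

After 3 steps: [18, 36, 42, 55, 94, 47]


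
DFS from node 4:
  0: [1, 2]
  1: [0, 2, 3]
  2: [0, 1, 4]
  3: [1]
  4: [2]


Visit 4, push [2]
Visit 2, push [1, 0]
Visit 0, push [1]
Visit 1, push [3]
Visit 3, push []

DFS order: [4, 2, 0, 1, 3]


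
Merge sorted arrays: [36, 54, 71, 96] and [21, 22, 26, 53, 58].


Take 21 from B
Take 22 from B
Take 26 from B
Take 36 from A
Take 53 from B
Take 54 from A
Take 58 from B

Merged: [21, 22, 26, 36, 53, 54, 58, 71, 96]


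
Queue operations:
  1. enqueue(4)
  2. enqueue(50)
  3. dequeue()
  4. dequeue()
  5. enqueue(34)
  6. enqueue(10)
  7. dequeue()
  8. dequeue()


enqueue(4) -> [4]
enqueue(50) -> [4, 50]
dequeue()->4, [50]
dequeue()->50, []
enqueue(34) -> [34]
enqueue(10) -> [34, 10]
dequeue()->34, [10]
dequeue()->10, []

Final queue: []


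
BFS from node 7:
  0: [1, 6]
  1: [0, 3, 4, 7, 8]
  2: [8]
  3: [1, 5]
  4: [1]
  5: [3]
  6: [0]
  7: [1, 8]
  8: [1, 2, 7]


Visit 7, enqueue [1, 8]
Visit 1, enqueue [0, 3, 4]
Visit 8, enqueue [2]
Visit 0, enqueue [6]
Visit 3, enqueue [5]
Visit 4, enqueue []
Visit 2, enqueue []
Visit 6, enqueue []
Visit 5, enqueue []

BFS order: [7, 1, 8, 0, 3, 4, 2, 6, 5]


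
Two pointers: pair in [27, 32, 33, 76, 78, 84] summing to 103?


lo=0(27)+hi=5(84)=111
lo=0(27)+hi=4(78)=105
lo=0(27)+hi=3(76)=103

Yes: 27+76=103


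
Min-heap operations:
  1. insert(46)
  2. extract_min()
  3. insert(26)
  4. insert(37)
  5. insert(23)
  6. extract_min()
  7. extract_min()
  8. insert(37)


insert(46) -> [46]
extract_min()->46, []
insert(26) -> [26]
insert(37) -> [26, 37]
insert(23) -> [23, 37, 26]
extract_min()->23, [26, 37]
extract_min()->26, [37]
insert(37) -> [37, 37]

Final heap: [37, 37]


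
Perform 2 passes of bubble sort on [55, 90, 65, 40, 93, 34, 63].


Initial: [55, 90, 65, 40, 93, 34, 63]
Pass 1: [55, 65, 40, 90, 34, 63, 93] (4 swaps)
Pass 2: [55, 40, 65, 34, 63, 90, 93] (3 swaps)

After 2 passes: [55, 40, 65, 34, 63, 90, 93]


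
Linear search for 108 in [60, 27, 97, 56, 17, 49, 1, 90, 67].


i=0: 60!=108
i=1: 27!=108
i=2: 97!=108
i=3: 56!=108
i=4: 17!=108
i=5: 49!=108
i=6: 1!=108
i=7: 90!=108
i=8: 67!=108

Not found, 9 comps


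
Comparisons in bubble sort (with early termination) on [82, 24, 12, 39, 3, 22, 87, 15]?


Algorithm: bubble sort (with early termination)
Input: [82, 24, 12, 39, 3, 22, 87, 15]
Sorted: [3, 12, 15, 22, 24, 39, 82, 87]

27


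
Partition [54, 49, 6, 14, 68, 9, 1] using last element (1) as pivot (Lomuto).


Pivot: 1
Place pivot at 0: [1, 49, 6, 14, 68, 9, 54]

Partitioned: [1, 49, 6, 14, 68, 9, 54]


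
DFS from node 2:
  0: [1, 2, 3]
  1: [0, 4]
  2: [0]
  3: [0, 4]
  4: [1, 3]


Visit 2, push [0]
Visit 0, push [3, 1]
Visit 1, push [4]
Visit 4, push [3]
Visit 3, push []

DFS order: [2, 0, 1, 4, 3]


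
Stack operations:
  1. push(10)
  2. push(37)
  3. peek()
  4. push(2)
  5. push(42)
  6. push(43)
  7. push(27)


push(10) -> [10]
push(37) -> [10, 37]
peek()->37
push(2) -> [10, 37, 2]
push(42) -> [10, 37, 2, 42]
push(43) -> [10, 37, 2, 42, 43]
push(27) -> [10, 37, 2, 42, 43, 27]

Final stack: [10, 37, 2, 42, 43, 27]


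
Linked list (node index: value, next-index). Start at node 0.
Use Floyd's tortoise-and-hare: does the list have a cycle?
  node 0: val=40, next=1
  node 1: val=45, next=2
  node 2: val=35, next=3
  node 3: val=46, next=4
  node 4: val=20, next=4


Floyd's tortoise (slow, +1) and hare (fast, +2):
  init: slow=0, fast=0
  step 1: slow=1, fast=2
  step 2: slow=2, fast=4
  step 3: slow=3, fast=4
  step 4: slow=4, fast=4
  slow == fast at node 4: cycle detected

Cycle: yes
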